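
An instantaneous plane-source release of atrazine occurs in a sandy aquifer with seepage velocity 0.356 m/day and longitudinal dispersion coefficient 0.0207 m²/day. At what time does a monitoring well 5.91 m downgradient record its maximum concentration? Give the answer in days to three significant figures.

For the 1D instantaneous-source solution, setting ∂C/∂t = 0 at fixed x gives v²t² + 2Dt − x² = 0, so t = (√(D² + v²x²) − D)/v².
√(D² + v²x²) = √(0.0207² + 0.356² × 5.91²) = 2.104; v² = 0.126736.
t = (2.104 − 0.0207)/0.126736 = 16.4 days (vs. the pure-advection estimate x/v = 16.6 d).

16.4 days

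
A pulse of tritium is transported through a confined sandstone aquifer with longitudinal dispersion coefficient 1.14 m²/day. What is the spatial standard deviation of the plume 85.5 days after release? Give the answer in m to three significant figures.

14.0 m

Dispersive spreading gives a Gaussian with σ² = 2Dt; advection only shifts the center.
σ = √(2 × 1.14 × 85.5) = 14.0 m.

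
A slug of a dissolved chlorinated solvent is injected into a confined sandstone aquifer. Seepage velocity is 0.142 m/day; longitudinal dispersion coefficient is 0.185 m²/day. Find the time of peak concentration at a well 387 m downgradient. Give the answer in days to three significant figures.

2720 days

For the 1D instantaneous-source solution, setting ∂C/∂t = 0 at fixed x gives v²t² + 2Dt − x² = 0, so t = (√(D² + v²x²) − D)/v².
√(D² + v²x²) = √(0.185² + 0.142² × 387²) = 54.95; v² = 0.020164.
t = (54.95 − 0.185)/0.020164 = 2720 days (vs. the pure-advection estimate x/v = 2730 d).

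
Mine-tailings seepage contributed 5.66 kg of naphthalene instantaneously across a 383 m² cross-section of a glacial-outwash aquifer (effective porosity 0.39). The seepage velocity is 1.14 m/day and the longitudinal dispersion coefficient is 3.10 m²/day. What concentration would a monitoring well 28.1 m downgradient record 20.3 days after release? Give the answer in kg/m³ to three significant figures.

For an instantaneous plane source, C(x,t) = M/(n_e·A·√(4πDt)) · exp(−(x−vt)²/(4Dt)), with n_e·A the pore (flow) area.
Plume center vt = 1.14 × 20.3 = 23.142 m, so the well at 28.1 m is 4.958 m downgradient of the peak.
√(4πDt) = 28.12 m, giving peak height M/(n_e·A·√(4πDt)) = 5.66/(0.39 × 383 × 28.12) = 0.001348 kg/m³.
(x−vt)²/(4Dt) = (4.958)²/(4 × 3.10 × 20.3) = 0.09766; exp(−0.09766) = 0.9070.
C = 0.001348 × 0.9070 = 0.00122 kg/m³.

0.00122 kg/m³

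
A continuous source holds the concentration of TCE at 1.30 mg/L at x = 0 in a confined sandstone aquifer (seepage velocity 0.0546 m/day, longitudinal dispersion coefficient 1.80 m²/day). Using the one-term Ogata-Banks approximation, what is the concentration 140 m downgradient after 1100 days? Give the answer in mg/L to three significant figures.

For a continuous step input, C/C₀ ≈ ½·erfc((x−vt)/(2√(Dt))).
vt = 0.0546 × 1100 = 60.06 m and 2√(Dt) = 2√(1.80 × 1100) = 88.99 m.
Argument (x−vt)/(2√(Dt)) = (140 − 60.06)/88.99 = 0.8983; ½·erfc(0.8983) = 0.1020.
C = 1.30 × 0.1020 = 0.133 mg/L.

0.133 mg/L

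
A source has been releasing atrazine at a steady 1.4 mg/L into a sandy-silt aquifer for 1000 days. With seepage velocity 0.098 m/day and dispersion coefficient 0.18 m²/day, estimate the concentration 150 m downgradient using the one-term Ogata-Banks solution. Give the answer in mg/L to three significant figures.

For a continuous step input, C/C₀ ≈ ½·erfc((x−vt)/(2√(Dt))).
vt = 0.098 × 1000 = 98 m and 2√(Dt) = 2√(0.18 × 1000) = 26.83 m.
Argument (x−vt)/(2√(Dt)) = (150 − 98)/26.83 = 1.938; ½·erfc(1.938) = 0.003065.
C = 1.4 × 0.003065 = 0.00429 mg/L.

0.00429 mg/L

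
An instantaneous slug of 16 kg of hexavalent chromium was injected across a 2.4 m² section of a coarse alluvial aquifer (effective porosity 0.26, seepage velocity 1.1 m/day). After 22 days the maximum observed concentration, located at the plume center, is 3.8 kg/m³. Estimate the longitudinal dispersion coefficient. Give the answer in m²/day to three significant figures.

At the plume center C_max = M/(n_e·A·√(4πDt)), so D = M²/(4πt·(n_e·A·C_max)²).
n_e·A·C_max = 0.26 × 2.4 × 3.8 = 2.371 kg/m.
D = 16²/(4π × 22 × 2.371²) = 0.165 m²/day.

0.165 m²/day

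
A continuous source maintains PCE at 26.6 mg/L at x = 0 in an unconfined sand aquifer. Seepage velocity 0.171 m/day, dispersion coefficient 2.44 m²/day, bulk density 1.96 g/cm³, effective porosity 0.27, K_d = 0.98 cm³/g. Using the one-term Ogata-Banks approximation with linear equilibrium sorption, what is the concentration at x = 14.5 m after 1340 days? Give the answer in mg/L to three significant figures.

Retardation factor R = 1 + ρ_b·K_d/n = 1 + 1.96 × 0.98/0.27 = 8.114.
Sorption retards both mechanisms: v_R = v/R = 0.02107 m/day, D_R = D/R = 0.3007 m²/day.
v_R·t = 0.02107 × 1340 = 28.2338 m; 2√(D_R t) = 40.15 m; argument = (14.5 − 28.2338)/40.15 = -0.3421.
C = C₀ × ½·erfc(-0.3421) = 26.6 × 0.6857 = 18.2 mg/L.

18.2 mg/L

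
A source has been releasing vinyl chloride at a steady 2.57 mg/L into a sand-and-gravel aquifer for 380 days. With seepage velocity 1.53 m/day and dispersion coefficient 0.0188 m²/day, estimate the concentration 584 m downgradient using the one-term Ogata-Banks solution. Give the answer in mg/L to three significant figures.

0.632 mg/L

For a continuous step input, C/C₀ ≈ ½·erfc((x−vt)/(2√(Dt))).
vt = 1.53 × 380 = 581.4 m and 2√(Dt) = 2√(0.0188 × 380) = 5.346 m.
Argument (x−vt)/(2√(Dt)) = (584 − 581.4)/5.346 = 0.4863; ½·erfc(0.4863) = 0.2458.
C = 2.57 × 0.2458 = 0.632 mg/L.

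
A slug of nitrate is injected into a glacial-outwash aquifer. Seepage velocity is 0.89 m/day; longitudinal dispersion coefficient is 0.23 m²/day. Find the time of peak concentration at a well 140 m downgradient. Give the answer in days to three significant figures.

For the 1D instantaneous-source solution, setting ∂C/∂t = 0 at fixed x gives v²t² + 2Dt − x² = 0, so t = (√(D² + v²x²) − D)/v².
√(D² + v²x²) = √(0.23² + 0.89² × 140²) = 124.6; v² = 0.7921.
t = (124.6 − 0.23)/0.7921 = 157 days (vs. the pure-advection estimate x/v = 157 d).

157 days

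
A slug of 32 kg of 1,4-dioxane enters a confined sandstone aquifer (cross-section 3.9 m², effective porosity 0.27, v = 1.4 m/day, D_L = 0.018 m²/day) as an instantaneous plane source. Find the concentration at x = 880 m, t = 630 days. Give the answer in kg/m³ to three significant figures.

For an instantaneous plane source, C(x,t) = M/(n_e·A·√(4πDt)) · exp(−(x−vt)²/(4Dt)), with n_e·A the pore (flow) area.
Plume center vt = 1.4 × 630 = 882 m, so the well at 880 m is 2 m upgradient of the peak.
√(4πDt) = 11.94 m, giving peak height M/(n_e·A·√(4πDt)) = 32/(0.27 × 3.9 × 11.94) = 2.545 kg/m³.
(x−vt)²/(4Dt) = (-2)²/(4 × 0.018 × 630) = 0.08818; exp(−0.08818) = 0.9156.
C = 2.545 × 0.9156 = 2.33 kg/m³.

2.33 kg/m³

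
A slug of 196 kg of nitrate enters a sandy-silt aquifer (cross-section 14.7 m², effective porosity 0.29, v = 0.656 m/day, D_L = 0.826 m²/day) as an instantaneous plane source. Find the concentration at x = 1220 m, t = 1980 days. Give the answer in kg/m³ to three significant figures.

For an instantaneous plane source, C(x,t) = M/(n_e·A·√(4πDt)) · exp(−(x−vt)²/(4Dt)), with n_e·A the pore (flow) area.
Plume center vt = 0.656 × 1980 = 1298.88 m, so the well at 1220 m is 78.88 m upgradient of the peak.
√(4πDt) = 143.4 m, giving peak height M/(n_e·A·√(4πDt)) = 196/(0.29 × 14.7 × 143.4) = 0.3206 kg/m³.
(x−vt)²/(4Dt) = (-78.88)²/(4 × 0.826 × 1980) = 0.9511; exp(−0.9511) = 0.3863.
C = 0.3206 × 0.3863 = 0.124 kg/m³.

0.124 kg/m³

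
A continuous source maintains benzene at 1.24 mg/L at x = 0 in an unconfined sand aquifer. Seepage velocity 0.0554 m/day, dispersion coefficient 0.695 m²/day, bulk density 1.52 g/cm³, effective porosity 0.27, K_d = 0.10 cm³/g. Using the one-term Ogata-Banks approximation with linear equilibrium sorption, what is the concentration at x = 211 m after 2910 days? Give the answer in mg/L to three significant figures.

0.0211 mg/L

Retardation factor R = 1 + ρ_b·K_d/n = 1 + 1.52 × 0.10/0.27 = 1.563.
Sorption retards both mechanisms: v_R = v/R = 0.03544 m/day, D_R = D/R = 0.4447 m²/day.
v_R·t = 0.03544 × 2910 = 103.1304 m; 2√(D_R t) = 71.95 m; argument = (211 − 103.1304)/71.95 = 1.499.
C = C₀ × ½·erfc(1.499) = 1.24 × 0.01701 = 0.0211 mg/L.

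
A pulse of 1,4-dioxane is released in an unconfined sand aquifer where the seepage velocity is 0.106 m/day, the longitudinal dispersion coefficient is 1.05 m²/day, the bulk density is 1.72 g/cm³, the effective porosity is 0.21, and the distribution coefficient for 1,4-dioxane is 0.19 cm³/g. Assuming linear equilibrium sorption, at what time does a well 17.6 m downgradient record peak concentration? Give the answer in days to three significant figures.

Retardation factor R = 1 + ρ_b·K_d/n = 1 + 1.72 × 0.19/0.21 = 2.556.
Sorption retards both mechanisms: v_R = v/R = 0.04147 m/day, D_R = D/R = 0.4108 m²/day.
Peak time from v_R²t² + 2D_R t − x² = 0: t = (√(D_R² + v_R²x²) − D_R)/v_R².
√(D_R² + v_R²x²) = √(0.4108² + 0.04147² × 17.6²) = 0.8375; v_R² = 0.001720.
t = (0.8375 − 0.4108)/0.001720 = 248 days.

248 days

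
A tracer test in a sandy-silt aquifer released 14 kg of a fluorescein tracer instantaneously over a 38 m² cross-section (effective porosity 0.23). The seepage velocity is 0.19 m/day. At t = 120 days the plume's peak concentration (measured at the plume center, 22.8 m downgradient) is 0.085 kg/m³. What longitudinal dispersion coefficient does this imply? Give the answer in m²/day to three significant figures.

At the plume center C_max = M/(n_e·A·√(4πDt)), so D = M²/(4πt·(n_e·A·C_max)²).
n_e·A·C_max = 0.23 × 38 × 0.085 = 0.7429 kg/m.
D = 14²/(4π × 120 × 0.7429²) = 0.236 m²/day.

0.236 m²/day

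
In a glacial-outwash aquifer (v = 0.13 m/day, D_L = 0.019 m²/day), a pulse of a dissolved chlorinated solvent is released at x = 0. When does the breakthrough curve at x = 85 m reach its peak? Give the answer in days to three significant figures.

For the 1D instantaneous-source solution, setting ∂C/∂t = 0 at fixed x gives v²t² + 2Dt − x² = 0, so t = (√(D² + v²x²) − D)/v².
√(D² + v²x²) = √(0.019² + 0.13² × 85²) = 11.05; v² = 0.0169.
t = (11.05 − 0.019)/0.0169 = 653 days (vs. the pure-advection estimate x/v = 654 d).

653 days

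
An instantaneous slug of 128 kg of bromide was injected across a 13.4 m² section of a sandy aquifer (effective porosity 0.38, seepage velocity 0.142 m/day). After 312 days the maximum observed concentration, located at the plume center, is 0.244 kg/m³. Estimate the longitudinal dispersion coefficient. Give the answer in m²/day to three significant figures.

2.71 m²/day

At the plume center C_max = M/(n_e·A·√(4πDt)), so D = M²/(4πt·(n_e·A·C_max)²).
n_e·A·C_max = 0.38 × 13.4 × 0.244 = 1.242 kg/m.
D = 128²/(4π × 312 × 1.242²) = 2.71 m²/day.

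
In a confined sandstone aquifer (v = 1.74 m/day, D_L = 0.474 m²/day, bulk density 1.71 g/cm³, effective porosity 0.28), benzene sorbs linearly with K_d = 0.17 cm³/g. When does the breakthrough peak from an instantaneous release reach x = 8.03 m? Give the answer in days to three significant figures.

9.09 days

Retardation factor R = 1 + ρ_b·K_d/n = 1 + 1.71 × 0.17/0.28 = 2.038.
Sorption retards both mechanisms: v_R = v/R = 0.8538 m/day, D_R = D/R = 0.2326 m²/day.
Peak time from v_R²t² + 2D_R t − x² = 0: t = (√(D_R² + v_R²x²) − D_R)/v_R².
√(D_R² + v_R²x²) = √(0.2326² + 0.8538² × 8.03²) = 6.860; v_R² = 0.7290.
t = (6.860 − 0.2326)/0.7290 = 9.09 days.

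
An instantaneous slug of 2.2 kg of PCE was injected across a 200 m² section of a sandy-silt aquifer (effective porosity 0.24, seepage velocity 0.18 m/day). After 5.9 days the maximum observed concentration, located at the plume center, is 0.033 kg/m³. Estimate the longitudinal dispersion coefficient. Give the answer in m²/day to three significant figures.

0.0260 m²/day

At the plume center C_max = M/(n_e·A·√(4πDt)), so D = M²/(4πt·(n_e·A·C_max)²).
n_e·A·C_max = 0.24 × 200 × 0.033 = 1.584 kg/m.
D = 2.2²/(4π × 5.9 × 1.584²) = 0.0260 m²/day.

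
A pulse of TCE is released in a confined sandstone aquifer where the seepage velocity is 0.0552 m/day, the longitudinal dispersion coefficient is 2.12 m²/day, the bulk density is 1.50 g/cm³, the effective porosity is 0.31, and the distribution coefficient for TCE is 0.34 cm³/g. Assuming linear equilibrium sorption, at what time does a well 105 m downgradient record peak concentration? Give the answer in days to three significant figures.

Retardation factor R = 1 + ρ_b·K_d/n = 1 + 1.50 × 0.34/0.31 = 2.645.
Sorption retards both mechanisms: v_R = v/R = 0.02087 m/day, D_R = D/R = 0.8015 m²/day.
Peak time from v_R²t² + 2D_R t − x² = 0: t = (√(D_R² + v_R²x²) − D_R)/v_R².
√(D_R² + v_R²x²) = √(0.8015² + 0.02087² × 105²) = 2.333; v_R² = 0.0004356.
t = (2.333 − 0.8015)/0.0004356 = 3520 days.

3520 days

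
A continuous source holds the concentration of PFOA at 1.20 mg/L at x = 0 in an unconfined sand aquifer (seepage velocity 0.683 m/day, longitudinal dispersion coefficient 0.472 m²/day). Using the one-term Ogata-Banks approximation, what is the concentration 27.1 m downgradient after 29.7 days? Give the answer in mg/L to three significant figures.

For a continuous step input, C/C₀ ≈ ½·erfc((x−vt)/(2√(Dt))).
vt = 0.683 × 29.7 = 20.2851 m and 2√(Dt) = 2√(0.472 × 29.7) = 7.488 m.
Argument (x−vt)/(2√(Dt)) = (27.1 − 20.2851)/7.488 = 0.9101; ½·erfc(0.9101) = 0.09903.
C = 1.20 × 0.09903 = 0.119 mg/L.

0.119 mg/L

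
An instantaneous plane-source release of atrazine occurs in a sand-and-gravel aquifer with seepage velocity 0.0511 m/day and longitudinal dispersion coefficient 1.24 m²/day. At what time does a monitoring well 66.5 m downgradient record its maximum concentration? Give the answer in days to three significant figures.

For the 1D instantaneous-source solution, setting ∂C/∂t = 0 at fixed x gives v²t² + 2Dt − x² = 0, so t = (√(D² + v²x²) − D)/v².
√(D² + v²x²) = √(1.24² + 0.0511² × 66.5²) = 3.617; v² = 0.00261121.
t = (3.617 − 1.24)/0.00261121 = 910 days (vs. the pure-advection estimate x/v = 1300 d).

910 days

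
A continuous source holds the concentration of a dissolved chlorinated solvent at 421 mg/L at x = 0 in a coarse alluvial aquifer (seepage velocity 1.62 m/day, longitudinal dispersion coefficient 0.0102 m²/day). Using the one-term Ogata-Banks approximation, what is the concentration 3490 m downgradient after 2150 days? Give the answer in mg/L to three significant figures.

61.2 mg/L

For a continuous step input, C/C₀ ≈ ½·erfc((x−vt)/(2√(Dt))).
vt = 1.62 × 2150 = 3483 m and 2√(Dt) = 2√(0.0102 × 2150) = 9.366 m.
Argument (x−vt)/(2√(Dt)) = (3490 − 3483)/9.366 = 0.7474; ½·erfc(0.7474) = 0.1453.
C = 421 × 0.1453 = 61.2 mg/L.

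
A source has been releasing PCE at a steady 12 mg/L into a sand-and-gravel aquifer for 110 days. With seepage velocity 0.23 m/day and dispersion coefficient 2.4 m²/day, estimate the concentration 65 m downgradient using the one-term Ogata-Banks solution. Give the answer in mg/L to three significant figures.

For a continuous step input, C/C₀ ≈ ½·erfc((x−vt)/(2√(Dt))).
vt = 0.23 × 110 = 25.3 m and 2√(Dt) = 2√(2.4 × 110) = 32.50 m.
Argument (x−vt)/(2√(Dt)) = (65 − 25.3)/32.50 = 1.222; ½·erfc(1.222) = 0.04198.
C = 12 × 0.04198 = 0.504 mg/L.

0.504 mg/L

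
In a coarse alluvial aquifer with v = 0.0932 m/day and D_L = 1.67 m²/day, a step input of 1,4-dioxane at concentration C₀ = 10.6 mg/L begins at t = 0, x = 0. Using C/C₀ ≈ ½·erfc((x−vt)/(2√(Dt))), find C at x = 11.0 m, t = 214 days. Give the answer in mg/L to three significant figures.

For a continuous step input, C/C₀ ≈ ½·erfc((x−vt)/(2√(Dt))).
vt = 0.0932 × 214 = 19.9448 m and 2√(Dt) = 2√(1.67 × 214) = 37.81 m.
Argument (x−vt)/(2√(Dt)) = (11.0 − 19.9448)/37.81 = -0.2366; ½·erfc(-0.2366) = 0.6310.
C = 10.6 × 0.6310 = 6.69 mg/L.

6.69 mg/L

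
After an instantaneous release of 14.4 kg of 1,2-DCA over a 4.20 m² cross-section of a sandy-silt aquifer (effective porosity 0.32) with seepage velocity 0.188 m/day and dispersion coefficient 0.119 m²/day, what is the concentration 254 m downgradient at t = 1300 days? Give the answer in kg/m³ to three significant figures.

0.209 kg/m³

For an instantaneous plane source, C(x,t) = M/(n_e·A·√(4πDt)) · exp(−(x−vt)²/(4Dt)), with n_e·A the pore (flow) area.
Plume center vt = 0.188 × 1300 = 244.4 m, so the well at 254 m is 9.6 m downgradient of the peak.
√(4πDt) = 44.09 m, giving peak height M/(n_e·A·√(4πDt)) = 14.4/(0.32 × 4.20 × 44.09) = 0.2430 kg/m³.
(x−vt)²/(4Dt) = (9.6)²/(4 × 0.119 × 1300) = 0.1489; exp(−0.1489) = 0.8617.
C = 0.2430 × 0.8617 = 0.209 kg/m³.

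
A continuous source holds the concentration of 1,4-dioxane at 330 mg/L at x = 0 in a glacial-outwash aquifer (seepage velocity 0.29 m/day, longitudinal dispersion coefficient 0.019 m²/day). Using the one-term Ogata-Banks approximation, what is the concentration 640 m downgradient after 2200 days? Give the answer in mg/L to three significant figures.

For a continuous step input, C/C₀ ≈ ½·erfc((x−vt)/(2√(Dt))).
vt = 0.29 × 2200 = 638 m and 2√(Dt) = 2√(0.019 × 2200) = 12.93 m.
Argument (x−vt)/(2√(Dt)) = (640 − 638)/12.93 = 0.1547; ½·erfc(0.1547) = 0.4134.
C = 330 × 0.4134 = 136 mg/L.

136 mg/L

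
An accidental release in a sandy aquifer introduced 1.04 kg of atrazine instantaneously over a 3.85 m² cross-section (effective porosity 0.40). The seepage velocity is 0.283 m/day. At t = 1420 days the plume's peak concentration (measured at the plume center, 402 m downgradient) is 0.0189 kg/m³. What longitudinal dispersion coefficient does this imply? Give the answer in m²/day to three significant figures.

At the plume center C_max = M/(n_e·A·√(4πDt)), so D = M²/(4πt·(n_e·A·C_max)²).
n_e·A·C_max = 0.40 × 3.85 × 0.0189 = 0.02911 kg/m.
D = 1.04²/(4π × 1420 × 0.02911²) = 0.0715 m²/day.

0.0715 m²/day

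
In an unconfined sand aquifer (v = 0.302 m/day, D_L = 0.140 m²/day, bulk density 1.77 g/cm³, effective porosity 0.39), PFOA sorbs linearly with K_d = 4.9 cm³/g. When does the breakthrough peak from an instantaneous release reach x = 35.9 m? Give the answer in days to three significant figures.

Retardation factor R = 1 + ρ_b·K_d/n = 1 + 1.77 × 4.9/0.39 = 23.24.
Sorption retards both mechanisms: v_R = v/R = 0.01299 m/day, D_R = D/R = 0.006024 m²/day.
Peak time from v_R²t² + 2D_R t − x² = 0: t = (√(D_R² + v_R²x²) − D_R)/v_R².
√(D_R² + v_R²x²) = √(0.006024² + 0.01299² × 35.9²) = 0.4664; v_R² = 0.0001687.
t = (0.4664 − 0.006024)/0.0001687 = 2730 days.

2730 days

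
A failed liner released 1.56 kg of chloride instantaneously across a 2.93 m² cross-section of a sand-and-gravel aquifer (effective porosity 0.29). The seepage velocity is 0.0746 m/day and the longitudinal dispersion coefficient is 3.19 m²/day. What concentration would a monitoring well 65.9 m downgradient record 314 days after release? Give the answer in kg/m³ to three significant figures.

For an instantaneous plane source, C(x,t) = M/(n_e·A·√(4πDt)) · exp(−(x−vt)²/(4Dt)), with n_e·A the pore (flow) area.
Plume center vt = 0.0746 × 314 = 23.4244 m, so the well at 65.9 m is 42.4756 m downgradient of the peak.
√(4πDt) = 112.2 m, giving peak height M/(n_e·A·√(4πDt)) = 1.56/(0.29 × 2.93 × 112.2) = 0.01636 kg/m³.
(x−vt)²/(4Dt) = (42.4756)²/(4 × 3.19 × 314) = 0.4503; exp(−0.4503) = 0.6374.
C = 0.01636 × 0.6374 = 0.0104 kg/m³.

0.0104 kg/m³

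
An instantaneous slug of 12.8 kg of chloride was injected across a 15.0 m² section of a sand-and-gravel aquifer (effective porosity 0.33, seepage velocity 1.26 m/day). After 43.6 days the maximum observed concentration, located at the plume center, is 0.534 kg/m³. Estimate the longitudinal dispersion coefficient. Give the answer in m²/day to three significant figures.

0.0428 m²/day

At the plume center C_max = M/(n_e·A·√(4πDt)), so D = M²/(4πt·(n_e·A·C_max)²).
n_e·A·C_max = 0.33 × 15.0 × 0.534 = 2.643 kg/m.
D = 12.8²/(4π × 43.6 × 2.643²) = 0.0428 m²/day.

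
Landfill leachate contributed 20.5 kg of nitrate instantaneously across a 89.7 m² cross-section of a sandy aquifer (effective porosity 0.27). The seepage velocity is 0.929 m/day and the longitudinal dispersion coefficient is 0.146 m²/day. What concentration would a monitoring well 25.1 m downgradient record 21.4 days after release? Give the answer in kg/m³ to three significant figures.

0.0153 kg/m³

For an instantaneous plane source, C(x,t) = M/(n_e·A·√(4πDt)) · exp(−(x−vt)²/(4Dt)), with n_e·A the pore (flow) area.
Plume center vt = 0.929 × 21.4 = 19.8806 m, so the well at 25.1 m is 5.2194 m downgradient of the peak.
√(4πDt) = 6.266 m, giving peak height M/(n_e·A·√(4πDt)) = 20.5/(0.27 × 89.7 × 6.266) = 0.1351 kg/m³.
(x−vt)²/(4Dt) = (5.2194)²/(4 × 0.146 × 21.4) = 2.180; exp(−2.180) = 0.1130.
C = 0.1351 × 0.1130 = 0.0153 kg/m³.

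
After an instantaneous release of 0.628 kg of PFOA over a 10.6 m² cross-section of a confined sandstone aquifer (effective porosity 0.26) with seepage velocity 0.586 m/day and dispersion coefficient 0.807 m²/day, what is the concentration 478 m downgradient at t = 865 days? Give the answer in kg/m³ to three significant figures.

0.00180 kg/m³

For an instantaneous plane source, C(x,t) = M/(n_e·A·√(4πDt)) · exp(−(x−vt)²/(4Dt)), with n_e·A the pore (flow) area.
Plume center vt = 0.586 × 865 = 506.89 m, so the well at 478 m is 28.89 m upgradient of the peak.
√(4πDt) = 93.66 m, giving peak height M/(n_e·A·√(4πDt)) = 0.628/(0.26 × 10.6 × 93.66) = 0.002433 kg/m³.
(x−vt)²/(4Dt) = (-28.89)²/(4 × 0.807 × 865) = 0.2989; exp(−0.2989) = 0.7416.
C = 0.002433 × 0.7416 = 0.00180 kg/m³.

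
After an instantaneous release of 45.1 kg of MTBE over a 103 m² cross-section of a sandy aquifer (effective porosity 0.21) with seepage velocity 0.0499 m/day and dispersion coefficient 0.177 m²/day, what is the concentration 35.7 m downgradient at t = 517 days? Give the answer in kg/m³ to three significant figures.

For an instantaneous plane source, C(x,t) = M/(n_e·A·√(4πDt)) · exp(−(x−vt)²/(4Dt)), with n_e·A the pore (flow) area.
Plume center vt = 0.0499 × 517 = 25.7983 m, so the well at 35.7 m is 9.9017 m downgradient of the peak.
√(4πDt) = 33.91 m, giving peak height M/(n_e·A·√(4πDt)) = 45.1/(0.21 × 103 × 33.91) = 0.06149 kg/m³.
(x−vt)²/(4Dt) = (9.9017)²/(4 × 0.177 × 517) = 0.2679; exp(−0.2679) = 0.7650.
C = 0.06149 × 0.7650 = 0.0470 kg/m³.

0.0470 kg/m³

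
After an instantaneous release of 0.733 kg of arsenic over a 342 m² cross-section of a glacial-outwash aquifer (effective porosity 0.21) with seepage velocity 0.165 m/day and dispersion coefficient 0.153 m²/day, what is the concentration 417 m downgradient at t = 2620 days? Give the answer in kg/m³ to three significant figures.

For an instantaneous plane source, C(x,t) = M/(n_e·A·√(4πDt)) · exp(−(x−vt)²/(4Dt)), with n_e·A the pore (flow) area.
Plume center vt = 0.165 × 2620 = 432.3 m, so the well at 417 m is 15.3 m upgradient of the peak.
√(4πDt) = 70.97 m, giving peak height M/(n_e·A·√(4πDt)) = 0.733/(0.21 × 342 × 70.97) = 0.0001438 kg/m³.
(x−vt)²/(4Dt) = (-15.3)²/(4 × 0.153 × 2620) = 0.1460; exp(−0.1460) = 0.8642.
C = 0.0001438 × 0.8642 = 0.000124 kg/m³.

0.000124 kg/m³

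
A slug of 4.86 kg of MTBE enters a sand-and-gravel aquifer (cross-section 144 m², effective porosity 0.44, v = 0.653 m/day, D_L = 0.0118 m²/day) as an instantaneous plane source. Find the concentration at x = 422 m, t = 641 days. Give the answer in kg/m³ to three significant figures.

For an instantaneous plane source, C(x,t) = M/(n_e·A·√(4πDt)) · exp(−(x−vt)²/(4Dt)), with n_e·A the pore (flow) area.
Plume center vt = 0.653 × 641 = 418.573 m, so the well at 422 m is 3.427 m downgradient of the peak.
√(4πDt) = 9.749 m, giving peak height M/(n_e·A·√(4πDt)) = 4.86/(0.44 × 144 × 9.749) = 0.007868 kg/m³.
(x−vt)²/(4Dt) = (3.427)²/(4 × 0.0118 × 641) = 0.3882; exp(−0.3882) = 0.6783.
C = 0.007868 × 0.6783 = 0.00534 kg/m³.

0.00534 kg/m³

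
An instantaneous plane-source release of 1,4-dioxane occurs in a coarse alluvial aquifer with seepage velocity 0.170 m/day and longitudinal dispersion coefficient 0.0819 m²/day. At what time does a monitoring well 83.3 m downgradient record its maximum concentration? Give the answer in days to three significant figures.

For the 1D instantaneous-source solution, setting ∂C/∂t = 0 at fixed x gives v²t² + 2Dt − x² = 0, so t = (√(D² + v²x²) − D)/v².
√(D² + v²x²) = √(0.0819² + 0.170² × 83.3²) = 14.16; v² = 0.0289.
t = (14.16 − 0.0819)/0.0289 = 487 days (vs. the pure-advection estimate x/v = 490 d).

487 days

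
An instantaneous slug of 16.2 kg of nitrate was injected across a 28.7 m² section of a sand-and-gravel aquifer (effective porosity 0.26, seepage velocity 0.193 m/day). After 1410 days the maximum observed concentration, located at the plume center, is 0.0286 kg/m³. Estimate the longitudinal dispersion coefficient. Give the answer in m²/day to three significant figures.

At the plume center C_max = M/(n_e·A·√(4πDt)), so D = M²/(4πt·(n_e·A·C_max)²).
n_e·A·C_max = 0.26 × 28.7 × 0.0286 = 0.2134 kg/m.
D = 16.2²/(4π × 1410 × 0.2134²) = 0.325 m²/day.

0.325 m²/day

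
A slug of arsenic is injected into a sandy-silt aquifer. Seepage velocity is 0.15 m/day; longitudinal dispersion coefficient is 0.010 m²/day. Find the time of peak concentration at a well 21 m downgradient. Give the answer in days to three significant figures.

140 days

For the 1D instantaneous-source solution, setting ∂C/∂t = 0 at fixed x gives v²t² + 2Dt − x² = 0, so t = (√(D² + v²x²) − D)/v².
√(D² + v²x²) = √(0.010² + 0.15² × 21²) = 3.150; v² = 0.0225.
t = (3.150 − 0.010)/0.0225 = 140 days (vs. the pure-advection estimate x/v = 140 d).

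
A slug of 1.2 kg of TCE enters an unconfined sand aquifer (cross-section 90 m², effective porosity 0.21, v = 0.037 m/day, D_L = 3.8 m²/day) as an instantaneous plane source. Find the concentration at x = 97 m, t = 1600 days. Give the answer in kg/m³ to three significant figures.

For an instantaneous plane source, C(x,t) = M/(n_e·A·√(4πDt)) · exp(−(x−vt)²/(4Dt)), with n_e·A the pore (flow) area.
Plume center vt = 0.037 × 1600 = 59.2 m, so the well at 97 m is 37.8 m downgradient of the peak.
√(4πDt) = 276.4 m, giving peak height M/(n_e·A·√(4πDt)) = 1.2/(0.21 × 90 × 276.4) = 0.0002297 kg/m³.
(x−vt)²/(4Dt) = (37.8)²/(4 × 3.8 × 1600) = 0.05875; exp(−0.05875) = 0.9429.
C = 0.0002297 × 0.9429 = 0.000217 kg/m³.

0.000217 kg/m³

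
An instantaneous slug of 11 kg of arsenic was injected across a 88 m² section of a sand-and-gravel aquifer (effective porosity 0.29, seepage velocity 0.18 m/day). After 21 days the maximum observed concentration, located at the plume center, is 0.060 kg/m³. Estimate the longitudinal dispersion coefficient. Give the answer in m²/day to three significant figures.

At the plume center C_max = M/(n_e·A·√(4πDt)), so D = M²/(4πt·(n_e·A·C_max)²).
n_e·A·C_max = 0.29 × 88 × 0.060 = 1.531 kg/m.
D = 11²/(4π × 21 × 1.531²) = 0.196 m²/day.

0.196 m²/day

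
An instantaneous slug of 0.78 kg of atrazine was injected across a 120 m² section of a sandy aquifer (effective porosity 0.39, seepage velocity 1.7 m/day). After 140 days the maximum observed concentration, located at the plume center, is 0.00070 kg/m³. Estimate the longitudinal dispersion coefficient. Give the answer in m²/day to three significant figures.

0.322 m²/day

At the plume center C_max = M/(n_e·A·√(4πDt)), so D = M²/(4πt·(n_e·A·C_max)²).
n_e·A·C_max = 0.39 × 120 × 0.00070 = 0.03276 kg/m.
D = 0.78²/(4π × 140 × 0.03276²) = 0.322 m²/day.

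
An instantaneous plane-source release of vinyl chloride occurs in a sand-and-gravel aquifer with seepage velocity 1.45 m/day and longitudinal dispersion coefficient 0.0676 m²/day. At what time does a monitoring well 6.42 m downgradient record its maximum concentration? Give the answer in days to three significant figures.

For the 1D instantaneous-source solution, setting ∂C/∂t = 0 at fixed x gives v²t² + 2Dt − x² = 0, so t = (√(D² + v²x²) − D)/v².
√(D² + v²x²) = √(0.0676² + 1.45² × 6.42²) = 9.309; v² = 2.1025.
t = (9.309 − 0.0676)/2.1025 = 4.40 days (vs. the pure-advection estimate x/v = 4.43 d).

4.40 days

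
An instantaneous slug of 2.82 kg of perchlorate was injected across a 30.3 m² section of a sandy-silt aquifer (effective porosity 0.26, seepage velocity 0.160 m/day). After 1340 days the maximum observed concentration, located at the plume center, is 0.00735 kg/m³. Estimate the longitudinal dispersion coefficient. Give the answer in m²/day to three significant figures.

0.141 m²/day

At the plume center C_max = M/(n_e·A·√(4πDt)), so D = M²/(4πt·(n_e·A·C_max)²).
n_e·A·C_max = 0.26 × 30.3 × 0.00735 = 0.05790 kg/m.
D = 2.82²/(4π × 1340 × 0.05790²) = 0.141 m²/day.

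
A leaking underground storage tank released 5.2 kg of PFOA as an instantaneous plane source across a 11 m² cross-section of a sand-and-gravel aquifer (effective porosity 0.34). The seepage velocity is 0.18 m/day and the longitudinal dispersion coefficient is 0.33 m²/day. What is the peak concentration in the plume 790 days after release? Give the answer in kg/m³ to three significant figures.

0.0243 kg/m³

The peak of an instantaneous 1D plume sits at x = vt; there the Gaussian factor is 1 and C_max = M/(n_e·A·√(4πDt)), where n_e·A is the pore area the mass is dissolved in.
√(4πDt) = √(4π × 0.33 × 790) = 57.24 m, so C_max = 5.2/(0.34 × 11 × 57.24) = 0.0243 kg/m³.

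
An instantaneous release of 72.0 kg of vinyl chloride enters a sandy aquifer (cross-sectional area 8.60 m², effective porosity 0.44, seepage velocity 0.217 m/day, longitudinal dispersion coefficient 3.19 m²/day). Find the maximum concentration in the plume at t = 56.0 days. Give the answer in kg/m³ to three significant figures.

0.402 kg/m³

The peak of an instantaneous 1D plume sits at x = vt; there the Gaussian factor is 1 and C_max = M/(n_e·A·√(4πDt)), where n_e·A is the pore area the mass is dissolved in.
√(4πDt) = √(4π × 3.19 × 56.0) = 47.38 m, so C_max = 72.0/(0.44 × 8.60 × 47.38) = 0.402 kg/m³.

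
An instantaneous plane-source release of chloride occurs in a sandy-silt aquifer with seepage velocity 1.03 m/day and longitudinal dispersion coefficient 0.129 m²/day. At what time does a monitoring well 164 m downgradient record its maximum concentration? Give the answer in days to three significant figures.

For the 1D instantaneous-source solution, setting ∂C/∂t = 0 at fixed x gives v²t² + 2Dt − x² = 0, so t = (√(D² + v²x²) − D)/v².
√(D² + v²x²) = √(0.129² + 1.03² × 164²) = 168.9; v² = 1.0609.
t = (168.9 − 0.129)/1.0609 = 159 days (vs. the pure-advection estimate x/v = 159 d).

159 days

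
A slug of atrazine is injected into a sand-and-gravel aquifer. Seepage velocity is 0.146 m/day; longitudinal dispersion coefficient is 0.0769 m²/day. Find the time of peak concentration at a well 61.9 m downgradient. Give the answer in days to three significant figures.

420 days

For the 1D instantaneous-source solution, setting ∂C/∂t = 0 at fixed x gives v²t² + 2Dt − x² = 0, so t = (√(D² + v²x²) − D)/v².
√(D² + v²x²) = √(0.0769² + 0.146² × 61.9²) = 9.038; v² = 0.021316.
t = (9.038 − 0.0769)/0.021316 = 420 days (vs. the pure-advection estimate x/v = 424 d).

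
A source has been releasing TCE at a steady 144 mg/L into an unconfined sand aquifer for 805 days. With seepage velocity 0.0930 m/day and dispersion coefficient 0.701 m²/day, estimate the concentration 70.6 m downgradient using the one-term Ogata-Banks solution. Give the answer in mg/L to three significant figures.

79.3 mg/L

For a continuous step input, C/C₀ ≈ ½·erfc((x−vt)/(2√(Dt))).
vt = 0.0930 × 805 = 74.865 m and 2√(Dt) = 2√(0.701 × 805) = 47.51 m.
Argument (x−vt)/(2√(Dt)) = (70.6 − 74.865)/47.51 = -0.08977; ½·erfc(-0.08977) = 0.5505.
C = 144 × 0.5505 = 79.3 mg/L.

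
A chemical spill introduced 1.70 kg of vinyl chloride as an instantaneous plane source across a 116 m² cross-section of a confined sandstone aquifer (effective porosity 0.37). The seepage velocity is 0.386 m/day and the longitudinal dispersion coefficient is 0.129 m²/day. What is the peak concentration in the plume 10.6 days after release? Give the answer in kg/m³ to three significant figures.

0.00956 kg/m³

The peak of an instantaneous 1D plume sits at x = vt; there the Gaussian factor is 1 and C_max = M/(n_e·A·√(4πDt)), where n_e·A is the pore area the mass is dissolved in.
√(4πDt) = √(4π × 0.129 × 10.6) = 4.145 m, so C_max = 1.70/(0.37 × 116 × 4.145) = 0.00956 kg/m³.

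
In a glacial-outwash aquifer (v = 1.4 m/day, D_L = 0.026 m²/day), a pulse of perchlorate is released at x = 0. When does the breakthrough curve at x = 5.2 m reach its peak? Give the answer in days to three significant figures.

For the 1D instantaneous-source solution, setting ∂C/∂t = 0 at fixed x gives v²t² + 2Dt − x² = 0, so t = (√(D² + v²x²) − D)/v².
√(D² + v²x²) = √(0.026² + 1.4² × 5.2²) = 7.280; v² = 1.96.
t = (7.280 − 0.026)/1.96 = 3.70 days (vs. the pure-advection estimate x/v = 3.71 d).

3.70 days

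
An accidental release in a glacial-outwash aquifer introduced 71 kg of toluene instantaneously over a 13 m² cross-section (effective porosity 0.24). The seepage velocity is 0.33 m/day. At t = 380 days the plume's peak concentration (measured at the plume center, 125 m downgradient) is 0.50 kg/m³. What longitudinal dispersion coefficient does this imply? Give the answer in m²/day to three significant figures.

0.434 m²/day

At the plume center C_max = M/(n_e·A·√(4πDt)), so D = M²/(4πt·(n_e·A·C_max)²).
n_e·A·C_max = 0.24 × 13 × 0.50 = 1.560 kg/m.
D = 71²/(4π × 380 × 1.560²) = 0.434 m²/day.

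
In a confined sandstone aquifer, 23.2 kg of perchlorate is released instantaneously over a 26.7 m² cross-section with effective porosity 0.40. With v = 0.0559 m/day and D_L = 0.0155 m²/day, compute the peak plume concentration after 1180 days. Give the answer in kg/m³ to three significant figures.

The peak of an instantaneous 1D plume sits at x = vt; there the Gaussian factor is 1 and C_max = M/(n_e·A·√(4πDt)), where n_e·A is the pore area the mass is dissolved in.
√(4πDt) = √(4π × 0.0155 × 1180) = 15.16 m, so C_max = 23.2/(0.40 × 26.7 × 15.16) = 0.143 kg/m³.

0.143 kg/m³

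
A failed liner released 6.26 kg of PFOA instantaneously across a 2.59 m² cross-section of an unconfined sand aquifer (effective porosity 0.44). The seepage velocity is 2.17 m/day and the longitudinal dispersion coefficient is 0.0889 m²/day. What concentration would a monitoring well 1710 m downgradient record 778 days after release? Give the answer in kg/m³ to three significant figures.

0.0338 kg/m³

For an instantaneous plane source, C(x,t) = M/(n_e·A·√(4πDt)) · exp(−(x−vt)²/(4Dt)), with n_e·A the pore (flow) area.
Plume center vt = 2.17 × 778 = 1688.26 m, so the well at 1710 m is 21.74 m downgradient of the peak.
√(4πDt) = 29.48 m, giving peak height M/(n_e·A·√(4πDt)) = 6.26/(0.44 × 2.59 × 29.48) = 0.1863 kg/m³.
(x−vt)²/(4Dt) = (21.74)²/(4 × 0.0889 × 778) = 1.708; exp(−1.708) = 0.1812.
C = 0.1863 × 0.1812 = 0.0338 kg/m³.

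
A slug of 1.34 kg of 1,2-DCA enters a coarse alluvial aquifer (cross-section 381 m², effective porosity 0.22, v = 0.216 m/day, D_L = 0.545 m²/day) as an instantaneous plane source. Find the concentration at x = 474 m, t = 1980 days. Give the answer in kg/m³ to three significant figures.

8.35e-05 kg/m³

For an instantaneous plane source, C(x,t) = M/(n_e·A·√(4πDt)) · exp(−(x−vt)²/(4Dt)), with n_e·A the pore (flow) area.
Plume center vt = 0.216 × 1980 = 427.68 m, so the well at 474 m is 46.32 m downgradient of the peak.
√(4πDt) = 116.4 m, giving peak height M/(n_e·A·√(4πDt)) = 1.34/(0.22 × 381 × 116.4) = 0.0001373 kg/m³.
(x−vt)²/(4Dt) = (46.32)²/(4 × 0.545 × 1980) = 0.4971; exp(−0.4971) = 0.6083.
C = 0.0001373 × 0.6083 = 8.35e-05 kg/m³.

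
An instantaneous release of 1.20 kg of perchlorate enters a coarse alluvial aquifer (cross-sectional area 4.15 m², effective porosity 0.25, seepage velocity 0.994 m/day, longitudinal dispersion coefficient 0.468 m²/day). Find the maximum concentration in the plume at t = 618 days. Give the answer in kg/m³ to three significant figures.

The peak of an instantaneous 1D plume sits at x = vt; there the Gaussian factor is 1 and C_max = M/(n_e·A·√(4πDt)), where n_e·A is the pore area the mass is dissolved in.
√(4πDt) = √(4π × 0.468 × 618) = 60.29 m, so C_max = 1.20/(0.25 × 4.15 × 60.29) = 0.0192 kg/m³.

0.0192 kg/m³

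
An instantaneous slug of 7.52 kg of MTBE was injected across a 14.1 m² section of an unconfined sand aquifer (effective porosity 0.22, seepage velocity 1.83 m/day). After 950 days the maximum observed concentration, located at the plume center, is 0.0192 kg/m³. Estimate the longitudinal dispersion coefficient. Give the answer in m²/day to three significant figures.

1.34 m²/day

At the plume center C_max = M/(n_e·A·√(4πDt)), so D = M²/(4πt·(n_e·A·C_max)²).
n_e·A·C_max = 0.22 × 14.1 × 0.0192 = 0.05956 kg/m.
D = 7.52²/(4π × 950 × 0.05956²) = 1.34 m²/day.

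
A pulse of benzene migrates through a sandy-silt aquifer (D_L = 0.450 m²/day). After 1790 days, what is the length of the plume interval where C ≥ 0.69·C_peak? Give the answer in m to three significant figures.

69.2 m

The plume is Gaussian with σ = √(2Dt) = √(2 × 0.450 × 1790) = 40.14 m.
C/C_peak = exp(−Δx²/(2σ²)) = 0.69 ⇒ Δx = σ·√(−2 ln 0.69) = 40.14 × 0.8615 = 34.58 m.
Width = 2Δx = 69.2 m.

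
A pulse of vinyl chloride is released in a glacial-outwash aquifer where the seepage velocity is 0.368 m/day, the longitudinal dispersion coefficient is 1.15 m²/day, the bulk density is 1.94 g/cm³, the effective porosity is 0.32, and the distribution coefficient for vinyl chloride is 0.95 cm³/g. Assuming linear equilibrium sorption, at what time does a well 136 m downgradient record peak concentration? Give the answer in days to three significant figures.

Retardation factor R = 1 + ρ_b·K_d/n = 1 + 1.94 × 0.95/0.32 = 6.759.
Sorption retards both mechanisms: v_R = v/R = 0.05445 m/day, D_R = D/R = 0.1701 m²/day.
Peak time from v_R²t² + 2D_R t − x² = 0: t = (√(D_R² + v_R²x²) − D_R)/v_R².
√(D_R² + v_R²x²) = √(0.1701² + 0.05445² × 136²) = 7.407; v_R² = 0.002965.
t = (7.407 − 0.1701)/0.002965 = 2440 days.

2440 days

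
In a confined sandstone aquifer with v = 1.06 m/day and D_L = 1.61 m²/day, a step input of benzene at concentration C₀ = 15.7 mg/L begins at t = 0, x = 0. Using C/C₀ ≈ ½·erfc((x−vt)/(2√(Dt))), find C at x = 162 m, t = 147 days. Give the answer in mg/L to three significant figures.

6.09 mg/L

For a continuous step input, C/C₀ ≈ ½·erfc((x−vt)/(2√(Dt))).
vt = 1.06 × 147 = 155.82 m and 2√(Dt) = 2√(1.61 × 147) = 30.77 m.
Argument (x−vt)/(2√(Dt)) = (162 − 155.82)/30.77 = 0.2008; ½·erfc(0.2008) = 0.3882.
C = 15.7 × 0.3882 = 6.09 mg/L.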